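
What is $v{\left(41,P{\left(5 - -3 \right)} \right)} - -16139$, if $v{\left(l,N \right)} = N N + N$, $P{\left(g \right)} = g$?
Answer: $16211$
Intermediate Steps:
$v{\left(l,N \right)} = N + N^{2}$ ($v{\left(l,N \right)} = N^{2} + N = N + N^{2}$)
$v{\left(41,P{\left(5 - -3 \right)} \right)} - -16139 = \left(5 - -3\right) \left(1 + \left(5 - -3\right)\right) - -16139 = \left(5 + 3\right) \left(1 + \left(5 + 3\right)\right) + 16139 = 8 \left(1 + 8\right) + 16139 = 8 \cdot 9 + 16139 = 72 + 16139 = 16211$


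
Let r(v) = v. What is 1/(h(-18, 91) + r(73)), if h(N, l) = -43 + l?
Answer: 1/121 ≈ 0.0082645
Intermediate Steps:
1/(h(-18, 91) + r(73)) = 1/((-43 + 91) + 73) = 1/(48 + 73) = 1/121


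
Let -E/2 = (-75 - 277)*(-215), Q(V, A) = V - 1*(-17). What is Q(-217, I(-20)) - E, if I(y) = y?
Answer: 151160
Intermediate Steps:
Q(V, A) = 17 + V (Q(V, A) = V + 17 = 17 + V)
E = -151360 (E = -2*(-75 - 277)*(-215) = -(-704)*(-215) = -2*75680 = -151360)
Q(-217, I(-20)) - E = (17 - 217) - 1*(-151360) = -200 + 151360 = 151160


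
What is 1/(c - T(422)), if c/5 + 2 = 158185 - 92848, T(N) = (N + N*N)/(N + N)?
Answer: 2/652927 ≈ 3.0631e-6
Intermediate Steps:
T(N) = (N + N**2)/(2*N) (T(N) = (N + N**2)/((2*N)) = (N + N**2)*(1/(2*N)) = (N + N**2)/(2*N))
c = 326675 (c = -10 + 5*(158185 - 92848) = -10 + 5*65337 = -10 + 326685 = 326675)
1/(c - T(422)) = 1/(326675 - (1/2 + (1/2)*422)) = 1/(326675 - (1/2 + 211)) = 1/(326675 - 1*423/2) = 1/(326675 - 423/2) = 1/(652927/2) = 2/652927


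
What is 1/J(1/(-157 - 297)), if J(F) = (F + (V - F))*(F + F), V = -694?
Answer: 227/694 ≈ 0.32709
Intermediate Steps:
J(F) = -1388*F (J(F) = (F + (-694 - F))*(F + F) = -1388*F)
1/J(1/(-157 - 297)) = 1/(-1388/(-157 - 297)) = 1/(-1388/(-454)) = 1/(-1388*(-1/454)) = 1/(694/227) = 227/694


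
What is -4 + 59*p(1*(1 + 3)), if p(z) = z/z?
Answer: 55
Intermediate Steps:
p(z) = 1
-4 + 59*p(1*(1 + 3)) = -4 + 59*1 = -4 + 59 = 55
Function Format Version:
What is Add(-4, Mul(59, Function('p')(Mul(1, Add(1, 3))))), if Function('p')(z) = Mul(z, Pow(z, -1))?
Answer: 55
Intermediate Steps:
Function('p')(z) = 1
Add(-4, Mul(59, Function('p')(Mul(1, Add(1, 3))))) = Add(-4, Mul(59, 1)) = Add(-4, 59) = 55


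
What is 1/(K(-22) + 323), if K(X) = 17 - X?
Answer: 1/362 ≈ 0.0027624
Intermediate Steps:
1/(K(-22) + 323) = 1/((17 - 1*(-22)) + 323) = 1/((17 + 22) + 323) = 1/(39 + 323) = 1/362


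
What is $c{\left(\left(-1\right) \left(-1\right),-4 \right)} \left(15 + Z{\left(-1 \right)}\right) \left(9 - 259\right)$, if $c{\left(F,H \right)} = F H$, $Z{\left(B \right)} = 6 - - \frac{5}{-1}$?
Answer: $16000$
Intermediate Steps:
$Z{\left(B \right)} = 1$ ($Z{\left(B \right)} = 6 - \left(-5\right) \left(-1\right) = 6 - 5 = 1$)
$c{\left(\left(-1\right) \left(-1\right),-4 \right)} \left(15 + Z{\left(-1 \right)}\right) \left(9 - 259\right) = \left(-1\right) \left(-1\right) \left(-4\right) \left(15 + 1\right) \left(9 - 259\right) = 1 \left(-4\right) 16 \left(9 - 259\right) = \left(-4\right) 16 \left(-250\right) = \left(-64\right) \left(-250\right) = 16000$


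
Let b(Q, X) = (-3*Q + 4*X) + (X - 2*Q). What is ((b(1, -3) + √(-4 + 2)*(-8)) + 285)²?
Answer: 70097 - 4240*I*√2 ≈ 70097.0 - 5996.3*I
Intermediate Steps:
b(Q, X) = -5*Q + 5*X
((b(1, -3) + √(-4 + 2)*(-8)) + 285)² = (((-5*1 + 5*(-3)) + √(-4 + 2)*(-8)) + 285)² = (((-5 - 15) + √(-2)*(-8)) + 285)² = ((-20 + (I*√2)*(-8)) + 285)² = ((-20 - 8*I*√2) + 285)² = (265 - 8*I*√2)²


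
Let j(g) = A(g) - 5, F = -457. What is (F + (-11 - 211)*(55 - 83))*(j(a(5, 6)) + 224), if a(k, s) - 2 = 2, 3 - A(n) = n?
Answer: 1255462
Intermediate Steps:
A(n) = 3 - n
a(k, s) = 4 (a(k, s) = 2 + 2 = 4)
j(g) = -2 - g (j(g) = (3 - g) - 5 = -2 - g)
(F + (-11 - 211)*(55 - 83))*(j(a(5, 6)) + 224) = (-457 + (-11 - 211)*(55 - 83))*((-2 - 1*4) + 224) = (-457 - 222*(-28))*((-2 - 4) + 224) = (-457 + 6216)*(-6 + 224) = 5759*218 = 1255462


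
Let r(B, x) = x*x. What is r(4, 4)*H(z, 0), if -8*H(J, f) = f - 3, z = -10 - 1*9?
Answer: 6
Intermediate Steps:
z = -19 (z = -10 - 9 = -19)
r(B, x) = x**2
H(J, f) = 3/8 - f/8 (H(J, f) = -(f - 3)/8 = -(-3 + f)/8 = 3/8 - f/8)
r(4, 4)*H(z, 0) = 4**2*(3/8 - 1/8*0) = 16*(3/8 + 0) = 16*(3/8) = 6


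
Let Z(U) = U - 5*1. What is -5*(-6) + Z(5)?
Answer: 30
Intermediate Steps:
Z(U) = -5 + U (Z(U) = U - 5 = -5 + U)
-5*(-6) + Z(5) = -5*(-6) + (-5 + 5) = 30 + 0 = 30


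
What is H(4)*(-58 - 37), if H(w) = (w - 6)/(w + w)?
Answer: 95/4 ≈ 23.750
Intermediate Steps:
H(w) = (-6 + w)/(2*w) (H(w) = (-6 + w)/((2*w)) = (-6 + w)*(1/(2*w)) = (-6 + w)/(2*w))
H(4)*(-58 - 37) = ((1/2)*(-6 + 4)/4)*(-58 - 37) = ((1/2)*(1/4)*(-2))*(-95) = -1/4*(-95) = 95/4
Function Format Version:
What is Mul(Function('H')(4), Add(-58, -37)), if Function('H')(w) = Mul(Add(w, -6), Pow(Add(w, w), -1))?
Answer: Rational(95, 4) ≈ 23.750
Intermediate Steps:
Function('H')(w) = Mul(Rational(1, 2), Pow(w, -1), Add(-6, w)) (Function('H')(w) = Mul(Add(-6, w), Pow(Mul(2, w), -1)) = Mul(Add(-6, w), Mul(Rational(1, 2), Pow(w, -1))) = Mul(Rational(1, 2), Pow(w, -1), Add(-6, w)))
Mul(Function('H')(4), Add(-58, -37)) = Mul(Mul(Rational(1, 2), Pow(4, -1), Add(-6, 4)), Add(-58, -37)) = Mul(Mul(Rational(1, 2), Rational(1, 4), -2), -95) = Mul(Rational(-1, 4), -95) = Rational(95, 4)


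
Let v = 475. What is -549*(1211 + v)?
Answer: -925614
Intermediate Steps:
-549*(1211 + v) = -549*(1211 + 475) = -549*1686 = -925614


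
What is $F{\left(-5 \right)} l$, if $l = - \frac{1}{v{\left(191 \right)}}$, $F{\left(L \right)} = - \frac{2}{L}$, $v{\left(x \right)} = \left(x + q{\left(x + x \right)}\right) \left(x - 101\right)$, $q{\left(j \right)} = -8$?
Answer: $- \frac{1}{41175} \approx -2.4287 \cdot 10^{-5}$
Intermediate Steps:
$v{\left(x \right)} = \left(-101 + x\right) \left(-8 + x\right)$ ($v{\left(x \right)} = \left(x - 8\right) \left(x - 101\right) = \left(-8 + x\right) \left(-101 + x\right) = \left(-101 + x\right) \left(-8 + x\right)$)
$l = - \frac{1}{16470}$ ($l = - \frac{1}{808 + 191^{2} - 20819} = - \frac{1}{808 + 36481 - 20819} = - \frac{1}{16470} \approx -6.0716 \cdot 10^{-5}$)
$F{\left(-5 \right)} l = - \frac{2}{-5} \left(- \frac{1}{16470}\right) = \left(-2\right) \left(- \frac{1}{5}\right) \left(- \frac{1}{16470}\right) = \frac{2}{5} \left(- \frac{1}{16470}\right) = - \frac{1}{41175}$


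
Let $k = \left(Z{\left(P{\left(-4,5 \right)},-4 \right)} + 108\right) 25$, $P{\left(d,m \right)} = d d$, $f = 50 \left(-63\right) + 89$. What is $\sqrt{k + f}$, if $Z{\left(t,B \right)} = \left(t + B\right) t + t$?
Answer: $\sqrt{4839} \approx 69.563$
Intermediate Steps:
$f = -3061$ ($f = -3150 + 89 = -3061$)
$P{\left(d,m \right)} = d^{2}$
$Z{\left(t,B \right)} = t + t \left(B + t\right)$ ($Z{\left(t,B \right)} = \left(B + t\right) t + t = t \left(B + t\right) + t = t + t \left(B + t\right)$)
$k = 7900$ ($k = \left(\left(-4\right)^{2} \left(1 - 4 + \left(-4\right)^{2}\right) + 108\right) 25 = \left(16 \left(1 - 4 + 16\right) + 108\right) 25 = \left(16 \cdot 13 + 108\right) 25 = \left(208 + 108\right) 25 = 316 \cdot 25 = 7900$)
$\sqrt{k + f} = \sqrt{7900 - 3061} = \sqrt{4839}$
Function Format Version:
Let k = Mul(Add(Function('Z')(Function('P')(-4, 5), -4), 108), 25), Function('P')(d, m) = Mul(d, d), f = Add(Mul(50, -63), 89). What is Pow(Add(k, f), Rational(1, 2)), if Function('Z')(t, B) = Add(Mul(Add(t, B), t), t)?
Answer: Pow(4839, Rational(1, 2)) ≈ 69.563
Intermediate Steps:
f = -3061 (f = Add(-3150, 89) = -3061)
Function('P')(d, m) = Pow(d, 2)
Function('Z')(t, B) = Add(t, Mul(t, Add(B, t))) (Function('Z')(t, B) = Add(Mul(Add(B, t), t), t) = Add(Mul(t, Add(B, t)), t) = Add(t, Mul(t, Add(B, t))))
k = 7900 (k = Mul(Add(Mul(Pow(-4, 2), Add(1, -4, Pow(-4, 2))), 108), 25) = Mul(Add(Mul(16, Add(1, -4, 16)), 108), 25) = Mul(Add(Mul(16, 13), 108), 25) = Mul(Add(208, 108), 25) = Mul(316, 25) = 7900)
Pow(Add(k, f), Rational(1, 2)) = Pow(Add(7900, -3061), Rational(1, 2)) = Pow(4839, Rational(1, 2))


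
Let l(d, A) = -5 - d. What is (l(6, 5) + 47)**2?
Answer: 1296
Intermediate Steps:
(l(6, 5) + 47)**2 = ((-5 - 1*6) + 47)**2 = ((-5 - 6) + 47)**2 = (-11 + 47)**2 = 36**2 = 1296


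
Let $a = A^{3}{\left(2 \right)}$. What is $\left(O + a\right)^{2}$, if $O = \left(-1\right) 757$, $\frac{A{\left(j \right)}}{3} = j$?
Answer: $292681$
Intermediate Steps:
$A{\left(j \right)} = 3 j$
$O = -757$
$a = 216$ ($a = \left(3 \cdot 2\right)^{3} = 6^{3} = 216$)
$\left(O + a\right)^{2} = \left(-757 + 216\right)^{2} = \left(-541\right)^{2} = 292681$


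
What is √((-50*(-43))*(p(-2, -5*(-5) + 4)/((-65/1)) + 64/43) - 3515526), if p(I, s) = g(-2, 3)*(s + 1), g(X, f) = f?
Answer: I*√594086194/13 ≈ 1874.9*I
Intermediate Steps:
p(I, s) = 3 + 3*s (p(I, s) = 3*(s + 1) = 3*(1 + s) = 3 + 3*s)
√((-50*(-43))*(p(-2, -5*(-5) + 4)/((-65/1)) + 64/43) - 3515526) = √((-50*(-43))*((3 + 3*(-5*(-5) + 4))/((-65/1)) + 64/43) - 3515526) = √(2150*((3 + 3*(25 + 4))/((-65*1)) + 64*(1/43)) - 3515526) = √(2150*((3 + 3*29)/(-65) + 64/43) - 3515526) = √(2150*((3 + 87)*(-1/65) + 64/43) - 3515526) = √(2150*(90*(-1/65) + 64/43) - 3515526) = √(2150*(-18/13 + 64/43) - 3515526) = √(2150*(58/559) - 3515526) = √(2900/13 - 3515526) = √(-45698938/13) = I*√594086194/13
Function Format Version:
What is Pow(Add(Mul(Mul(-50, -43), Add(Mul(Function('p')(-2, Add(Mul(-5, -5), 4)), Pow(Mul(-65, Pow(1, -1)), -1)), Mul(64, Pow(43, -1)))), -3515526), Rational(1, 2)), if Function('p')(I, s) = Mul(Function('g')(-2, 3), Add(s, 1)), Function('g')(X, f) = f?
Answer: Mul(Rational(1, 13), I, Pow(594086194, Rational(1, 2))) ≈ Mul(1874.9, I)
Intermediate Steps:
Function('p')(I, s) = Add(3, Mul(3, s)) (Function('p')(I, s) = Mul(3, Add(s, 1)) = Mul(3, Add(1, s)) = Add(3, Mul(3, s)))
Pow(Add(Mul(Mul(-50, -43), Add(Mul(Function('p')(-2, Add(Mul(-5, -5), 4)), Pow(Mul(-65, Pow(1, -1)), -1)), Mul(64, Pow(43, -1)))), -3515526), Rational(1, 2)) = Pow(Add(Mul(Mul(-50, -43), Add(Mul(Add(3, Mul(3, Add(Mul(-5, -5), 4))), Pow(Mul(-65, Pow(1, -1)), -1)), Mul(64, Pow(43, -1)))), -3515526), Rational(1, 2)) = Pow(Add(Mul(2150, Add(Mul(Add(3, Mul(3, Add(25, 4))), Pow(Mul(-65, 1), -1)), Mul(64, Rational(1, 43)))), -3515526), Rational(1, 2)) = Pow(Add(Mul(2150, Add(Mul(Add(3, Mul(3, 29)), Pow(-65, -1)), Rational(64, 43))), -3515526), Rational(1, 2)) = Pow(Add(Mul(2150, Add(Mul(Add(3, 87), Rational(-1, 65)), Rational(64, 43))), -3515526), Rational(1, 2)) = Pow(Add(Mul(2150, Add(Mul(90, Rational(-1, 65)), Rational(64, 43))), -3515526), Rational(1, 2)) = Pow(Add(Mul(2150, Add(Rational(-18, 13), Rational(64, 43))), -3515526), Rational(1, 2)) = Pow(Add(Mul(2150, Rational(58, 559)), -3515526), Rational(1, 2)) = Pow(Add(Rational(2900, 13), -3515526), Rational(1, 2)) = Pow(Rational(-45698938, 13), Rational(1, 2)) = Mul(Rational(1, 13), I, Pow(594086194, Rational(1, 2)))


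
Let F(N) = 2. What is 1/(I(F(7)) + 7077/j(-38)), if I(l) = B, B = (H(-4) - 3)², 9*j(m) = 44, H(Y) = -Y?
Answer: 44/63737 ≈ 0.00069034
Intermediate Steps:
j(m) = 44/9 (j(m) = (⅑)*44 = 44/9)
B = 1 (B = (-1*(-4) - 3)² = (4 - 3)² = 1² = 1)
I(l) = 1
1/(I(F(7)) + 7077/j(-38)) = 1/(1 + 7077/(44/9)) = 1/(1 + 7077*(9/44)) = 1/(1 + 63693/44) = 1/(63737/44) = 44/63737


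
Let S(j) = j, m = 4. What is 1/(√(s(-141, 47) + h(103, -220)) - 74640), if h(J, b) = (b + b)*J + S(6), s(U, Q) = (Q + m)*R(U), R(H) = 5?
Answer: -74640/5571174659 - I*√45059/5571174659 ≈ -1.3398e-5 - 3.8102e-8*I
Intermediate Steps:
s(U, Q) = 20 + 5*Q (s(U, Q) = (Q + 4)*5 = (4 + Q)*5 = 20 + 5*Q)
h(J, b) = 6 + 2*J*b (h(J, b) = (b + b)*J + 6 = (2*b)*J + 6 = 2*J*b + 6 = 6 + 2*J*b)
1/(√(s(-141, 47) + h(103, -220)) - 74640) = 1/(√((20 + 5*47) + (6 + 2*103*(-220))) - 74640) = 1/(√((20 + 235) + (6 - 45320)) - 74640) = 1/(√(255 - 45314) - 74640) = 1/(√(-45059) - 74640) = 1/(I*√45059 - 74640) = 1/(-74640 + I*√45059)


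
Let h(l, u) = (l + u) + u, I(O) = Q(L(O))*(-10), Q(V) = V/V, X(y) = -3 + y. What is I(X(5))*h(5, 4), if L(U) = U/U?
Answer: -130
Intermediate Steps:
L(U) = 1
Q(V) = 1
I(O) = -10 (I(O) = 1*(-10) = -10)
h(l, u) = l + 2*u
I(X(5))*h(5, 4) = -10*(5 + 2*4) = -10*(5 + 8) = -10*13 = -130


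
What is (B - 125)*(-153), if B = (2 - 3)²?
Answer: 18972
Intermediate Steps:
B = 1 (B = (-1)² = 1)
(B - 125)*(-153) = (1 - 125)*(-153) = -124*(-153) = 18972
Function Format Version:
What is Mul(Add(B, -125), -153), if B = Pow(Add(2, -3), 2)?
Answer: 18972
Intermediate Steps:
B = 1 (B = Pow(-1, 2) = 1)
Mul(Add(B, -125), -153) = Mul(Add(1, -125), -153) = Mul(-124, -153) = 18972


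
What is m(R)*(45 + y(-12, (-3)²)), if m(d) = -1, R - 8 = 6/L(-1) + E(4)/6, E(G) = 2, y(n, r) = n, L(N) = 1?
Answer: -33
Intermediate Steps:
R = 43/3 (R = 8 + (6/1 + 2/6) = 8 + (6*1 + 2*(⅙)) = 8 + (6 + ⅓) = 8 + 19/3 = 43/3 ≈ 14.333)
m(R)*(45 + y(-12, (-3)²)) = -(45 - 12) = -1*33 = -33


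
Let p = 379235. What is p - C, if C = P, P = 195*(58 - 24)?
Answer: 372605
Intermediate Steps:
P = 6630 (P = 195*34 = 6630)
C = 6630
p - C = 379235 - 1*6630 = 379235 - 6630 = 372605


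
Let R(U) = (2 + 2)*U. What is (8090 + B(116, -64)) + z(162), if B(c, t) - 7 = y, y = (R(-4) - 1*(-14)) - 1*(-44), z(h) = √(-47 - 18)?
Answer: 8139 + I*√65 ≈ 8139.0 + 8.0623*I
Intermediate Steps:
R(U) = 4*U
z(h) = I*√65 (z(h) = √(-65) = I*√65)
y = 42 (y = (4*(-4) - 1*(-14)) - 1*(-44) = (-16 + 14) + 44 = -2 + 44 = 42)
B(c, t) = 49 (B(c, t) = 7 + 42 = 49)
(8090 + B(116, -64)) + z(162) = (8090 + 49) + I*√65 = 8139 + I*√65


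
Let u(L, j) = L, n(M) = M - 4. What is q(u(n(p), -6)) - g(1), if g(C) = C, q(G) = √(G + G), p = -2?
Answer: -1 + 2*I*√3 ≈ -1.0 + 3.4641*I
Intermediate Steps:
n(M) = -4 + M
q(G) = √2*√G (q(G) = √(2*G) = √2*√G)
q(u(n(p), -6)) - g(1) = √2*√(-4 - 2) - 1*1 = √2*√(-6) - 1 = √2*(I*√6) - 1 = 2*I*√3 - 1 = -1 + 2*I*√3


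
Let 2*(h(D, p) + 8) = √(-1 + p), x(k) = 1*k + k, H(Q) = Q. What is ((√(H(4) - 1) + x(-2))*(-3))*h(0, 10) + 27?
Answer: -51 + 39*√3/2 ≈ -17.225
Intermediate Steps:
x(k) = 2*k (x(k) = k + k = 2*k)
h(D, p) = -8 + √(-1 + p)/2
((√(H(4) - 1) + x(-2))*(-3))*h(0, 10) + 27 = ((√(4 - 1) + 2*(-2))*(-3))*(-8 + √(-1 + 10)/2) + 27 = ((√3 - 4)*(-3))*(-8 + √9/2) + 27 = ((-4 + √3)*(-3))*(-8 + (½)*3) + 27 = (12 - 3*√3)*(-8 + 3/2) + 27 = (12 - 3*√3)*(-13/2) + 27 = (-78 + 39*√3/2) + 27 = -51 + 39*√3/2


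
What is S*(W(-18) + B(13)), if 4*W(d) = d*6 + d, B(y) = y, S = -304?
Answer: 5624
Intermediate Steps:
W(d) = 7*d/4 (W(d) = (d*6 + d)/4 = (6*d + d)/4 = (7*d)/4 = 7*d/4)
S*(W(-18) + B(13)) = -304*((7/4)*(-18) + 13) = -304*(-63/2 + 13) = -304*(-37/2) = 5624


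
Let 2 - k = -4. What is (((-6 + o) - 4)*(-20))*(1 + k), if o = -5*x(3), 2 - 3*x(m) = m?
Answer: 3500/3 ≈ 1166.7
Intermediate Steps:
k = 6 (k = 2 - 1*(-4) = 2 + 4 = 6)
x(m) = 2/3 - m/3
o = 5/3 (o = -5*(2/3 - 1/3*3) = -5*(2/3 - 1) = -5*(-1/3) = 5/3 ≈ 1.6667)
(((-6 + o) - 4)*(-20))*(1 + k) = (((-6 + 5/3) - 4)*(-20))*(1 + 6) = ((-13/3 - 4)*(-20))*7 = -25/3*(-20)*7 = (500/3)*7 = 3500/3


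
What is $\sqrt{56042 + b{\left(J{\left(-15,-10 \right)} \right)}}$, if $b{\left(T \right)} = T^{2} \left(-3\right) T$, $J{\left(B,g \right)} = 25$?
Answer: $\sqrt{9167} \approx 95.744$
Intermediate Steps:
$b{\left(T \right)} = - 3 T^{3}$ ($b{\left(T \right)} = - 3 T^{2} T = - 3 T^{3}$)
$\sqrt{56042 + b{\left(J{\left(-15,-10 \right)} \right)}} = \sqrt{56042 - 3 \cdot 25^{3}} = \sqrt{56042 - 46875} = \sqrt{9167}$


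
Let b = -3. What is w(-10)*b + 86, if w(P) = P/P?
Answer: 83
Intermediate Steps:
w(P) = 1
w(-10)*b + 86 = 1*(-3) + 86 = -3 + 86 = 83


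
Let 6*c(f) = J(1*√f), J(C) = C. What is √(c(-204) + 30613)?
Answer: √(275517 + 3*I*√51)/3 ≈ 174.97 + 0.0068027*I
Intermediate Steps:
c(f) = √f/6 (c(f) = (1*√f)/6 = √f/6)
√(c(-204) + 30613) = √(√(-204)/6 + 30613) = √((2*I*√51)/6 + 30613) = √(I*√51/3 + 30613) = √(30613 + I*√51/3)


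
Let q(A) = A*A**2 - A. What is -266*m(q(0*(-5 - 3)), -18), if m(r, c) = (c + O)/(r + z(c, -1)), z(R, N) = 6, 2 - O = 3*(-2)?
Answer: 1330/3 ≈ 443.33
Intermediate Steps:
O = 8 (O = 2 - 3*(-2) = 2 - 1*(-6) = 2 + 6 = 8)
q(A) = A**3 - A
m(r, c) = (8 + c)/(6 + r) (m(r, c) = (c + 8)/(r + 6) = (8 + c)/(6 + r))
-266*m(q(0*(-5 - 3)), -18) = -266*(8 - 18)/(6 + ((0*(-5 - 3))**3 - 0*(-5 - 3))) = -266*(-10)/(6 + ((0*(-8))**3 - 0*(-8))) = -266*(-10)/(6 + (0**3 - 1*0)) = -266*(-10)/(6 + (0 + 0)) = -266*(-10)/(6 + 0) = -266*(-10)/6 = -133*(-10)/3 = -266*(-5/3) = 1330/3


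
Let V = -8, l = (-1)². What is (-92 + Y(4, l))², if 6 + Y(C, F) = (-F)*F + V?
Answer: 11449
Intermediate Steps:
l = 1
Y(C, F) = -14 - F² (Y(C, F) = -6 + ((-F)*F - 8) = -6 + (-F² - 8) = -6 + (-8 - F²) = -14 - F²)
(-92 + Y(4, l))² = (-92 + (-14 - 1*1²))² = (-92 + (-14 - 1*1))² = (-92 + (-14 - 1))² = (-92 - 15)² = (-107)² = 11449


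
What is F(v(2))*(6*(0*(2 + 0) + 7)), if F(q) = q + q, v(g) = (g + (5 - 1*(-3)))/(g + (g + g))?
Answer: 140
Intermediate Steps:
v(g) = (8 + g)/(3*g) (v(g) = (g + (5 + 3))/(g + 2*g) = (g + 8)/((3*g)) = (8 + g)*(1/(3*g)) = (8 + g)/(3*g))
F(q) = 2*q
F(v(2))*(6*(0*(2 + 0) + 7)) = (2*((1/3)*(8 + 2)/2))*(6*(0*(2 + 0) + 7)) = (2*((1/3)*(1/2)*10))*(6*(0*2 + 7)) = (2*(5/3))*(6*(0 + 7)) = 10*(6*7)/3 = (10/3)*42 = 140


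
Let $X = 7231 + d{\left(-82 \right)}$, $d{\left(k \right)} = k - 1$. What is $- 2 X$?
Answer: $-14296$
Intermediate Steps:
$d{\left(k \right)} = -1 + k$
$X = 7148$ ($X = 7231 - 83 = 7148$)
$- 2 X = \left(-2\right) 7148 = -14296$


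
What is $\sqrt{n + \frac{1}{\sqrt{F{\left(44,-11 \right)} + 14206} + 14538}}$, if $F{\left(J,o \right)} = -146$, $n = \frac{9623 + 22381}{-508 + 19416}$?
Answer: $\frac{\sqrt{1099720147310 + 151282908 \sqrt{3515}}}{9454 \sqrt{7269 + \sqrt{3515}}} \approx 1.301$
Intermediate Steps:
$n = \frac{8001}{4727}$ ($n = \frac{32004}{18908} = 32004 \cdot \frac{1}{18908} = \frac{8001}{4727} \approx 1.6926$)
$\sqrt{n + \frac{1}{\sqrt{F{\left(44,-11 \right)} + 14206} + 14538}} = \sqrt{\frac{8001}{4727} + \frac{1}{\sqrt{-146 + 14206} + 14538}} = \sqrt{\frac{8001}{4727} + \frac{1}{\sqrt{14060} + 14538}} = \sqrt{\frac{8001}{4727} + \frac{1}{2 \sqrt{3515} + 14538}} = \sqrt{\frac{8001}{4727} + \frac{1}{14538 + 2 \sqrt{3515}}}$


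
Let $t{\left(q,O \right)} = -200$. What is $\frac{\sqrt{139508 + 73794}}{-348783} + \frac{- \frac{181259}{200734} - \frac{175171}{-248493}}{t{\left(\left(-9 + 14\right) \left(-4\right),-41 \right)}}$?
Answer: $\frac{9878817173}{9976198772400} - \frac{\sqrt{213302}}{348783} \approx -0.00033393$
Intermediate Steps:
$\frac{\sqrt{139508 + 73794}}{-348783} + \frac{- \frac{181259}{200734} - \frac{175171}{-248493}}{t{\left(\left(-9 + 14\right) \left(-4\right),-41 \right)}} = \frac{\sqrt{139508 + 73794}}{-348783} + \frac{- \frac{181259}{200734} - \frac{175171}{-248493}}{-200} = \sqrt{213302} \left(- \frac{1}{348783}\right) + \left(\left(-181259\right) \frac{1}{200734} - - \frac{175171}{248493}\right) \left(- \frac{1}{200}\right) = - \frac{\sqrt{213302}}{348783} + \left(- \frac{181259}{200734} + \frac{175171}{248493}\right) \left(- \frac{1}{200}\right) = - \frac{\sqrt{213302}}{348783} - - \frac{9878817173}{9976198772400} = - \frac{\sqrt{213302}}{348783} + \frac{9878817173}{9976198772400} = \frac{9878817173}{9976198772400} - \frac{\sqrt{213302}}{348783}$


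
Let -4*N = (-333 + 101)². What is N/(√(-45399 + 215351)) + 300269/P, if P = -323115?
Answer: -300269/323115 - 1682*√10622/5311 ≈ -33.570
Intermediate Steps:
N = -13456 (N = -(-333 + 101)²/4 = -¼*(-232)² = -¼*53824 = -13456)
N/(√(-45399 + 215351)) + 300269/P = -13456/√(-45399 + 215351) + 300269/(-323115) = -13456*√10622/42488 + 300269*(-1/323115) = -13456*√10622/42488 - 300269/323115 = -1682*√10622/5311 - 300269/323115 = -300269/323115 - 1682*√10622/5311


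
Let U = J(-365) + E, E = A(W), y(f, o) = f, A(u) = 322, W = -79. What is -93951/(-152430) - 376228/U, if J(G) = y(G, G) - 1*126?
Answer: 19121437253/8586890 ≈ 2226.8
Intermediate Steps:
J(G) = -126 + G (J(G) = G - 1*126 = G - 126 = -126 + G)
E = 322
U = -169 (U = (-126 - 365) + 322 = -491 + 322 = -169)
-93951/(-152430) - 376228/U = -93951/(-152430) - 376228/(-169) = -93951*(-1/152430) - 376228*(-1/169) = 31317/50810 + 376228/169 = 19121437253/8586890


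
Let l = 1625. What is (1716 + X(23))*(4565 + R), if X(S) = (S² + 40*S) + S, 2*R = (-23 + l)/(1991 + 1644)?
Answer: 52903508288/3635 ≈ 1.4554e+7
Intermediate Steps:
R = 801/3635 (R = ((-23 + 1625)/(1991 + 1644))/2 = (1602/3635)/2 = (1602*(1/3635))/2 = (½)*(1602/3635) = 801/3635 ≈ 0.22036)
X(S) = S² + 41*S
(1716 + X(23))*(4565 + R) = (1716 + 23*(41 + 23))*(4565 + 801/3635) = (1716 + 23*64)*(16594576/3635) = (1716 + 1472)*(16594576/3635) = 3188*(16594576/3635) = 52903508288/3635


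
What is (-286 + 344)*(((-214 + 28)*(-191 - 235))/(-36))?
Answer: -127658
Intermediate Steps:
(-286 + 344)*(((-214 + 28)*(-191 - 235))/(-36)) = 58*(-186*(-426)*(-1/36)) = 58*(79236*(-1/36)) = 58*(-2201) = -127658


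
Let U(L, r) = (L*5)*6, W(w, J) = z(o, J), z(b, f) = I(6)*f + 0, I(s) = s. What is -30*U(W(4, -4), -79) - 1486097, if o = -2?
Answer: -1464497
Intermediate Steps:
z(b, f) = 6*f (z(b, f) = 6*f + 0 = 6*f)
W(w, J) = 6*J
U(L, r) = 30*L (U(L, r) = (5*L)*6 = 30*L)
-30*U(W(4, -4), -79) - 1486097 = -900*6*(-4) - 1486097 = -900*(-24) - 1486097 = -30*(-720) - 1486097 = 21600 - 1486097 = -1464497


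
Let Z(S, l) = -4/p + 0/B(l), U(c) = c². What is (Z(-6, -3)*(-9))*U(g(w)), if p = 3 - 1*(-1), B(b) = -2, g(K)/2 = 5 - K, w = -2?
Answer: 1764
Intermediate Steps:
g(K) = 10 - 2*K (g(K) = 2*(5 - K) = 10 - 2*K)
p = 4 (p = 3 + 1 = 4)
Z(S, l) = -1 (Z(S, l) = -4/4 + 0/(-2) = -4*¼ + 0*(-½) = -1 + 0 = -1)
(Z(-6, -3)*(-9))*U(g(w)) = (-1*(-9))*(10 - 2*(-2))² = 9*(10 + 4)² = 9*14² = 9*196 = 1764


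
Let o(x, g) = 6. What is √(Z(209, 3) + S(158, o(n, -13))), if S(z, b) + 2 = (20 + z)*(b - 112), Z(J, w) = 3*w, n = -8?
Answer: I*√18861 ≈ 137.34*I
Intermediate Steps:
S(z, b) = -2 + (-112 + b)*(20 + z) (S(z, b) = -2 + (20 + z)*(b - 112) = -2 + (20 + z)*(-112 + b) = -2 + (-112 + b)*(20 + z))
√(Z(209, 3) + S(158, o(n, -13))) = √(3*3 + (-2242 - 112*158 + 20*6 + 6*158)) = √(9 + (-2242 - 17696 + 120 + 948)) = √(9 - 18870) = √(-18861) = I*√18861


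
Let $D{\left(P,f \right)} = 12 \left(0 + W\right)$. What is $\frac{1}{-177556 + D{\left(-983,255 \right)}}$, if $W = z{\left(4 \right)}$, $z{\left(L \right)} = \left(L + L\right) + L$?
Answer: $- \frac{1}{177412} \approx -5.6366 \cdot 10^{-6}$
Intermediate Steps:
$z{\left(L \right)} = 3 L$ ($z{\left(L \right)} = 2 L + L = 3 L$)
$W = 12$ ($W = 3 \cdot 4 = 12$)
$D{\left(P,f \right)} = 144$ ($D{\left(P,f \right)} = 12 \left(0 + 12\right) = 12 \cdot 12 = 144$)
$\frac{1}{-177556 + D{\left(-983,255 \right)}} = \frac{1}{-177556 + 144} = \frac{1}{-177412} = - \frac{1}{177412}$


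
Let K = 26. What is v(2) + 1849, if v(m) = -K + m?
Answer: 1825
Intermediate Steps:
v(m) = -26 + m (v(m) = -1*26 + m = -26 + m)
v(2) + 1849 = (-26 + 2) + 1849 = -24 + 1849 = 1825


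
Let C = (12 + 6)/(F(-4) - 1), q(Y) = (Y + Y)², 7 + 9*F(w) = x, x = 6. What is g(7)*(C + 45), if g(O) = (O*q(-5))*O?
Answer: 141120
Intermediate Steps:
F(w) = -⅑ (F(w) = -7/9 + (⅑)*6 = -7/9 + ⅔ = -⅑)
q(Y) = 4*Y² (q(Y) = (2*Y)² = 4*Y²)
g(O) = 100*O² (g(O) = (O*(4*(-5)²))*O = (O*(4*25))*O = (O*100)*O = (100*O)*O = 100*O²)
C = -81/5 (C = (12 + 6)/(-⅑ - 1) = 18/(-10/9) = 18*(-9/10) = -81/5 ≈ -16.200)
g(7)*(C + 45) = (100*7²)*(-81/5 + 45) = (100*49)*(144/5) = 4900*(144/5) = 141120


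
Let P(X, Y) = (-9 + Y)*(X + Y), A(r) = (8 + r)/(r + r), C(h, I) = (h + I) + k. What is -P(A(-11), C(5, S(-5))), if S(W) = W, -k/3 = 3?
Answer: -1755/11 ≈ -159.55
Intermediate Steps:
k = -9 (k = -3*3 = -9)
C(h, I) = -9 + I + h (C(h, I) = (h + I) - 9 = (I + h) - 9 = -9 + I + h)
A(r) = (8 + r)/(2*r) (A(r) = (8 + r)/((2*r)) = (8 + r)*(1/(2*r)) = (8 + r)/(2*r))
-P(A(-11), C(5, S(-5))) = -((-9 - 5 + 5)² - 9*(8 - 11)/(2*(-11)) - 9*(-9 - 5 + 5) + ((½)*(8 - 11)/(-11))*(-9 - 5 + 5)) = -((-9)² - 9*(-1)*(-3)/(2*11) - 9*(-9) + ((½)*(-1/11)*(-3))*(-9)) = -(81 - 9*3/22 + 81 + (3/22)*(-9)) = -(81 - 27/22 + 81 - 27/22) = -1*1755/11 = -1755/11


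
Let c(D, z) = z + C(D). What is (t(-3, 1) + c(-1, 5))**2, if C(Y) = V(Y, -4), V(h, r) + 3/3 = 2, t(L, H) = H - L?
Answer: 100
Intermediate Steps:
V(h, r) = 1 (V(h, r) = -1 + 2 = 1)
C(Y) = 1
c(D, z) = 1 + z (c(D, z) = z + 1 = 1 + z)
(t(-3, 1) + c(-1, 5))**2 = ((1 - 1*(-3)) + (1 + 5))**2 = ((1 + 3) + 6)**2 = (4 + 6)**2 = 10**2 = 100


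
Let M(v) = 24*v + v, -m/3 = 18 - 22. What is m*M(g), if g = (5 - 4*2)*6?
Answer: -5400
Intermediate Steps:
m = 12 (m = -3*(18 - 22) = -3*(-4) = 12)
g = -18 (g = (5 - 8)*6 = -3*6 = -18)
M(v) = 25*v
m*M(g) = 12*(25*(-18)) = 12*(-450) = -5400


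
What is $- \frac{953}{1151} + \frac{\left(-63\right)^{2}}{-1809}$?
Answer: $- \frac{233048}{77117} \approx -3.022$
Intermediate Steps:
$- \frac{953}{1151} + \frac{\left(-63\right)^{2}}{-1809} = \left(-953\right) \frac{1}{1151} + 3969 \left(- \frac{1}{1809}\right) = - \frac{953}{1151} - \frac{147}{67} = - \frac{233048}{77117}$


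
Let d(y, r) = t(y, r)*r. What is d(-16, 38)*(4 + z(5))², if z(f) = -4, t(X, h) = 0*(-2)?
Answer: 0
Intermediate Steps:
t(X, h) = 0
d(y, r) = 0 (d(y, r) = 0*r = 0)
d(-16, 38)*(4 + z(5))² = 0*(4 - 4)² = 0*0² = 0*0 = 0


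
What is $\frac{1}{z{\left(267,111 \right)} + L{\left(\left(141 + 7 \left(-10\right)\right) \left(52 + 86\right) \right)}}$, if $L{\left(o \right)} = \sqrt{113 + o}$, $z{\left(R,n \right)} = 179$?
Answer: $\frac{179}{22130} - \frac{\sqrt{9911}}{22130} \approx 0.00359$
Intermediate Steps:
$\frac{1}{z{\left(267,111 \right)} + L{\left(\left(141 + 7 \left(-10\right)\right) \left(52 + 86\right) \right)}} = \frac{1}{179 + \sqrt{113 + \left(141 + 7 \left(-10\right)\right) \left(52 + 86\right)}} = \frac{1}{179 + \sqrt{113 + \left(141 - 70\right) 138}} = \frac{1}{179 + \sqrt{113 + 71 \cdot 138}} = \frac{1}{179 + \sqrt{113 + 9798}} = \frac{1}{179 + \sqrt{9911}}$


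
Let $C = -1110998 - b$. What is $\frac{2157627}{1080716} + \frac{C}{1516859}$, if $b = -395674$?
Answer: $\frac{2499753841609}{1639293791044} \approx 1.5249$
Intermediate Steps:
$C = -715324$ ($C = -1110998 - -395674 = -1110998 + 395674 = -715324$)
$\frac{2157627}{1080716} + \frac{C}{1516859} = \frac{2157627}{1080716} - \frac{715324}{1516859} = \frac{2499753841609}{1639293791044}$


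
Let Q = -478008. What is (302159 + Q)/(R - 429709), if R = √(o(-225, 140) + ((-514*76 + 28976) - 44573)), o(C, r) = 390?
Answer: 10794842563/26378554136 + 175849*I*√54271/184649878952 ≈ 0.40923 + 0.00022186*I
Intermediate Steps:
R = I*√54271 (R = √(390 + ((-514*76 + 28976) - 44573)) = √(390 + ((-39064 + 28976) - 44573)) = √(390 + (-10088 - 44573)) = √(390 - 54661) = √(-54271) = I*√54271 ≈ 232.96*I)
(302159 + Q)/(R - 429709) = (302159 - 478008)/(I*√54271 - 429709) = -175849/(-429709 + I*√54271)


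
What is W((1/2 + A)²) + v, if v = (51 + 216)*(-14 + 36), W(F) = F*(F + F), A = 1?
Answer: 47073/8 ≈ 5884.1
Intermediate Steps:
W(F) = 2*F² (W(F) = F*(2*F) = 2*F²)
v = 5874 (v = 267*22 = 5874)
W((1/2 + A)²) + v = 2*((1/2 + 1)²)² + 5874 = 2*((1*(½) + 1)²)² + 5874 = 2*((½ + 1)²)² + 5874 = 2*((3/2)²)² + 5874 = 2*(9/4)² + 5874 = 2*(81/16) + 5874 = 81/8 + 5874 = 47073/8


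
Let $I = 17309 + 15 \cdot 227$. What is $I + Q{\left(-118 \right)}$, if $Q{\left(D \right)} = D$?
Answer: $20596$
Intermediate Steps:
$I = 20714$ ($I = 17309 + 3405 = 20714$)
$I + Q{\left(-118 \right)} = 20714 - 118 = 20596$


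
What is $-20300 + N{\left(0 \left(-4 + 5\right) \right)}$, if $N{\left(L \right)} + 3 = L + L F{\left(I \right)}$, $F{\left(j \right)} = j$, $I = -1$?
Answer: $-20303$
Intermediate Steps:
$N{\left(L \right)} = -3$ ($N{\left(L \right)} = -3 + \left(L + L \left(-1\right)\right) = -3 + \left(L - L\right) = -3 + 0 = -3$)
$-20300 + N{\left(0 \left(-4 + 5\right) \right)} = -20300 - 3 = -20303$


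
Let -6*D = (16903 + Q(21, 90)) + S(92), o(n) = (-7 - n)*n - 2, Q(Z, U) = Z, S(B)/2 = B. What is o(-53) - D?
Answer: 1234/3 ≈ 411.33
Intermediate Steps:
S(B) = 2*B
o(n) = -2 + n*(-7 - n) (o(n) = n*(-7 - n) - 2 = -2 + n*(-7 - n))
D = -8554/3 (D = -((16903 + 21) + 2*92)/6 = -(16924 + 184)/6 = -⅙*17108 = -8554/3 ≈ -2851.3)
o(-53) - D = (-2 - 1*(-53)² - 7*(-53)) - 1*(-8554/3) = (-2 - 1*2809 + 371) + 8554/3 = (-2 - 2809 + 371) + 8554/3 = -2440 + 8554/3 = 1234/3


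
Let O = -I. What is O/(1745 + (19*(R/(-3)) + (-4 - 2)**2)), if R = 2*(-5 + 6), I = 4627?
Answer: -13881/5305 ≈ -2.6166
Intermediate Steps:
R = 2 (R = 2*1 = 2)
O = -4627 (O = -1*4627 = -4627)
O/(1745 + (19*(R/(-3)) + (-4 - 2)**2)) = -4627/(1745 + (19*(2/(-3)) + (-4 - 2)**2)) = -4627/(1745 + (19*(2*(-1/3)) + (-6)**2)) = -4627/(1745 + (19*(-2/3) + 36)) = -4627/(1745 + (-38/3 + 36)) = -4627/(1745 + 70/3) = -4627/5305/3 = -4627*3/5305 = -13881/5305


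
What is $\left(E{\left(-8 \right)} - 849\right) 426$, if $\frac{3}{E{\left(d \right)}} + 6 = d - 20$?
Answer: $- \frac{6149097}{17} \approx -3.6171 \cdot 10^{5}$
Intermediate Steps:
$E{\left(d \right)} = \frac{3}{-26 + d}$ ($E{\left(d \right)} = \frac{3}{-6 + \left(d - 20\right)} = \frac{3}{-6 + \left(-20 + d\right)} = \frac{3}{-26 + d}$)
$\left(E{\left(-8 \right)} - 849\right) 426 = \left(\frac{3}{-26 - 8} - 849\right) 426 = \left(\frac{3}{-34} - 849\right) 426 = \left(3 \left(- \frac{1}{34}\right) - 849\right) 426 = \left(- \frac{3}{34} - 849\right) 426 = \left(- \frac{28869}{34}\right) 426 = - \frac{6149097}{17}$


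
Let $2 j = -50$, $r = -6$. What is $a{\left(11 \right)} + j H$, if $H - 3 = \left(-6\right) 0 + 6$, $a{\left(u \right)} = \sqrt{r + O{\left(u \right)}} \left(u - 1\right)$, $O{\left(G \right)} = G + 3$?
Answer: $-225 + 20 \sqrt{2} \approx -196.72$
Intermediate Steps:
$O{\left(G \right)} = 3 + G$
$a{\left(u \right)} = \sqrt{-3 + u} \left(-1 + u\right)$ ($a{\left(u \right)} = \sqrt{-6 + \left(3 + u\right)} \left(u - 1\right) = \sqrt{-3 + u} \left(-1 + u\right)$)
$j = -25$ ($j = \frac{1}{2} \left(-50\right) = -25$)
$H = 9$ ($H = 3 + \left(\left(-6\right) 0 + 6\right) = 3 + \left(0 + 6\right) = 3 + 6 = 9$)
$a{\left(11 \right)} + j H = \sqrt{-3 + 11} \left(-1 + 11\right) - 225 = \sqrt{8} \cdot 10 - 225 = 2 \sqrt{2} \cdot 10 - 225 = 20 \sqrt{2} - 225 = -225 + 20 \sqrt{2}$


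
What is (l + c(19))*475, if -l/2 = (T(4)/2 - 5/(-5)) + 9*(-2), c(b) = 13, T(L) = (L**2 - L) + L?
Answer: 14725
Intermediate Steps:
T(L) = L**2
l = 18 (l = -2*((4**2/2 - 5/(-5)) + 9*(-2)) = -2*((16*(1/2) - 5*(-1/5)) - 18) = -2*((8 + 1) - 18) = -2*(9 - 18) = -2*(-9) = 18)
(l + c(19))*475 = (18 + 13)*475 = 31*475 = 14725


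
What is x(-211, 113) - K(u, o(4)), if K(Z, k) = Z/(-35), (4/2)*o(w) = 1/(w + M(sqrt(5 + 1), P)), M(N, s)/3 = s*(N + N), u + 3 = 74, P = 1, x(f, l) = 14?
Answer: 561/35 ≈ 16.029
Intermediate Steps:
u = 71 (u = -3 + 74 = 71)
M(N, s) = 6*N*s (M(N, s) = 3*(s*(N + N)) = 3*(s*(2*N)) = 3*(2*N*s) = 6*N*s)
o(w) = 1/(2*(w + 6*sqrt(6))) (o(w) = 1/(2*(w + 6*sqrt(5 + 1)*1)) = 1/(2*(w + 6*sqrt(6)*1)) = 1/(2*(w + 6*sqrt(6))))
K(Z, k) = -Z/35 (K(Z, k) = Z*(-1/35) = -Z/35)
x(-211, 113) - K(u, o(4)) = 14 - (-1)*71/35 = 14 - 1*(-71/35) = 14 + 71/35 = 561/35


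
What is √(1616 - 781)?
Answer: √835 ≈ 28.896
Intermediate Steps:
√(1616 - 781) = √835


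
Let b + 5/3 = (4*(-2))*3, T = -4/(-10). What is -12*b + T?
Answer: 1542/5 ≈ 308.40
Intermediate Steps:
T = 2/5 (T = -4*(-1/10) = 2/5 ≈ 0.40000)
b = -77/3 (b = -5/3 + (4*(-2))*3 = -5/3 - 8*3 = -5/3 - 24 = -77/3 ≈ -25.667)
-12*b + T = -12*(-77/3) + 2/5 = 308 + 2/5 = 1542/5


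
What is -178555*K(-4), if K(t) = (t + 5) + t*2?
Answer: 1249885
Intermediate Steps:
K(t) = 5 + 3*t (K(t) = (5 + t) + 2*t = 5 + 3*t)
-178555*K(-4) = -178555*(5 + 3*(-4)) = -178555*(5 - 12) = -178555*(-7) = 1249885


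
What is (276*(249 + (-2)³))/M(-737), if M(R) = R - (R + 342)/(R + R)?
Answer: -98044584/1086733 ≈ -90.220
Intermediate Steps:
M(R) = R - (342 + R)/(2*R)
(276*(249 + (-2)³))/M(-737) = (276*(249 + (-2)³))/(-½ - 737 - 171/(-737)) = (276*(249 - 8))/(-½ - 737 - 171*(-1/737)) = (276*241)/(-½ - 737 + 171/737) = 66516/(-1086733/1474) = 66516*(-1474/1086733) = -98044584/1086733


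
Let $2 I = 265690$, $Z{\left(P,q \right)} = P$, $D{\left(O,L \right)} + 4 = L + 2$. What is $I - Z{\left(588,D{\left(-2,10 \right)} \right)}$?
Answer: $132257$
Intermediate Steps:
$D{\left(O,L \right)} = -2 + L$ ($D{\left(O,L \right)} = -4 + \left(L + 2\right) = -4 + \left(2 + L\right) = -2 + L$)
$I = 132845$ ($I = \frac{1}{2} \cdot 265690 = 132845$)
$I - Z{\left(588,D{\left(-2,10 \right)} \right)} = 132845 - 588 = 132257$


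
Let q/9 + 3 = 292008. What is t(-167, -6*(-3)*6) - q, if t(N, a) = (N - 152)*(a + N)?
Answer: -2609224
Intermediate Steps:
t(N, a) = (-152 + N)*(N + a)
q = 2628045 (q = -27 + 9*292008 = -27 + 2628072 = 2628045)
t(-167, -6*(-3)*6) - q = ((-167)² - 152*(-167) - 152*(-6*(-3))*6 - 167*(-6*(-3))*6) - 1*2628045 = (27889 + 25384 - 2736*6 - 3006*6) - 2628045 = (27889 + 25384 - 152*108 - 167*108) - 2628045 = (27889 + 25384 - 16416 - 18036) - 2628045 = 18821 - 2628045 = -2609224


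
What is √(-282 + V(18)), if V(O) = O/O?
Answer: I*√281 ≈ 16.763*I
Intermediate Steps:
V(O) = 1
√(-282 + V(18)) = √(-282 + 1) = √(-281) = I*√281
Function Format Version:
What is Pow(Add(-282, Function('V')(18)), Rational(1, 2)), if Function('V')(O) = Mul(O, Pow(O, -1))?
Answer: Mul(I, Pow(281, Rational(1, 2))) ≈ Mul(16.763, I)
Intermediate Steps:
Function('V')(O) = 1
Pow(Add(-282, Function('V')(18)), Rational(1, 2)) = Pow(Add(-282, 1), Rational(1, 2)) = Pow(-281, Rational(1, 2)) = Mul(I, Pow(281, Rational(1, 2)))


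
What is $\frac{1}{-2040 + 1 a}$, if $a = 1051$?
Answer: $- \frac{1}{989} \approx -0.0010111$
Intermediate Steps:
$\frac{1}{-2040 + 1 a} = \frac{1}{-2040 + 1 \cdot 1051} = \frac{1}{-2040 + 1051} = \frac{1}{-989} = - \frac{1}{989}$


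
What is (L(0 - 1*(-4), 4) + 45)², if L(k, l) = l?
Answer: 2401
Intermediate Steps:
(L(0 - 1*(-4), 4) + 45)² = (4 + 45)² = 49² = 2401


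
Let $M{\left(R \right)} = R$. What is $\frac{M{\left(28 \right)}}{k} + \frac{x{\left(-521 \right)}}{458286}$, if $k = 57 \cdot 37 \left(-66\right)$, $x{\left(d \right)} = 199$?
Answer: $\frac{2477933}{10631776914} \approx 0.00023307$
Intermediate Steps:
$k = -139194$ ($k = 2109 \left(-66\right) = -139194$)
$\frac{M{\left(28 \right)}}{k} + \frac{x{\left(-521 \right)}}{458286} = \frac{28}{-139194} + \frac{199}{458286} = 28 \left(- \frac{1}{139194}\right) + 199 \cdot \frac{1}{458286} = - \frac{14}{69597} + \frac{199}{458286} = \frac{2477933}{10631776914}$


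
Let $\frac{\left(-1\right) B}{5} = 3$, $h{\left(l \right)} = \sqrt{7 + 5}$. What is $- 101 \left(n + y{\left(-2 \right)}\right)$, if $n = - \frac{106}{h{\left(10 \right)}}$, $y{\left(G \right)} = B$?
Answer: $1515 + \frac{5353 \sqrt{3}}{3} \approx 4605.6$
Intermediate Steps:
$h{\left(l \right)} = 2 \sqrt{3}$ ($h{\left(l \right)} = \sqrt{12} = 2 \sqrt{3}$)
$B = -15$ ($B = \left(-5\right) 3 = -15$)
$y{\left(G \right)} = -15$
$n = - \frac{53 \sqrt{3}}{3}$ ($n = - \frac{106}{2 \sqrt{3}} = - 106 \frac{\sqrt{3}}{6} = - \frac{53 \sqrt{3}}{3} \approx -30.6$)
$- 101 \left(n + y{\left(-2 \right)}\right) = - 101 \left(- \frac{53 \sqrt{3}}{3} - 15\right) = - 101 \left(-15 - \frac{53 \sqrt{3}}{3}\right) = 1515 + \frac{5353 \sqrt{3}}{3}$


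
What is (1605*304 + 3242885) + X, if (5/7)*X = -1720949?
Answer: 6607382/5 ≈ 1.3215e+6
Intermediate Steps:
X = -12046643/5 (X = (7/5)*(-1720949) = -12046643/5 ≈ -2.4093e+6)
(1605*304 + 3242885) + X = (1605*304 + 3242885) - 12046643/5 = (487920 + 3242885) - 12046643/5 = 3730805 - 12046643/5 = 6607382/5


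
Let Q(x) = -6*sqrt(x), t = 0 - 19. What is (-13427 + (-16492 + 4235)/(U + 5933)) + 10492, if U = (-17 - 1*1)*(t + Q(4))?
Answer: -19063342/6491 ≈ -2936.9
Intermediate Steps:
t = -19
U = 558 (U = (-17 - 1*1)*(-19 - 6*sqrt(4)) = (-17 - 1)*(-19 - 6*2) = -18*(-19 - 12) = -18*(-31) = 558)
(-13427 + (-16492 + 4235)/(U + 5933)) + 10492 = (-13427 + (-16492 + 4235)/(558 + 5933)) + 10492 = (-13427 - 12257/6491) + 10492 = -87166914/6491 + 10492 = -19063342/6491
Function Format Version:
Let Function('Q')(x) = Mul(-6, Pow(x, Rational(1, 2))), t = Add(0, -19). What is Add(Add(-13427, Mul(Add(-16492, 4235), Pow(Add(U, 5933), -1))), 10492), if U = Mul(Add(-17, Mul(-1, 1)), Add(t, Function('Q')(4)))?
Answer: Rational(-19063342, 6491) ≈ -2936.9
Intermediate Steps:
t = -19
U = 558 (U = Mul(Add(-17, Mul(-1, 1)), Add(-19, Mul(-6, Pow(4, Rational(1, 2))))) = Mul(Add(-17, -1), Add(-19, Mul(-6, 2))) = Mul(-18, Add(-19, -12)) = Mul(-18, -31) = 558)
Add(Add(-13427, Mul(Add(-16492, 4235), Pow(Add(U, 5933), -1))), 10492) = Add(Add(-13427, Mul(Add(-16492, 4235), Pow(Add(558, 5933), -1))), 10492) = Add(Add(-13427, Mul(-12257, Pow(6491, -1))), 10492) = Add(Add(-13427, Mul(-12257, Rational(1, 6491))), 10492) = Add(Add(-13427, Rational(-12257, 6491)), 10492) = Add(Rational(-87166914, 6491), 10492) = Rational(-19063342, 6491)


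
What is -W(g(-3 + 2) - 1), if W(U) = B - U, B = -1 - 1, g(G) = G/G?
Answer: 2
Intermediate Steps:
g(G) = 1
B = -2
W(U) = -2 - U
-W(g(-3 + 2) - 1) = -(-2 - (1 - 1)) = -(-2 - 1*0) = -(-2 + 0) = -1*(-2) = 2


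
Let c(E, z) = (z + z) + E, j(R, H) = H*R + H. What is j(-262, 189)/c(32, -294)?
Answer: 49329/556 ≈ 88.721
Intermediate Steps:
j(R, H) = H + H*R
c(E, z) = E + 2*z (c(E, z) = 2*z + E = E + 2*z)
j(-262, 189)/c(32, -294) = (189*(1 - 262))/(32 + 2*(-294)) = (189*(-261))/(32 - 588) = -49329/(-556) = -49329*(-1/556) = 49329/556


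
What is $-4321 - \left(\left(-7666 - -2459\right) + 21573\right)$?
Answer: $-20687$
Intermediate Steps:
$-4321 - \left(\left(-7666 - -2459\right) + 21573\right) = -4321 - \left(\left(-7666 + 2459\right) + 21573\right) = -4321 - \left(-5207 + 21573\right) = -4321 - 16366 = -20687$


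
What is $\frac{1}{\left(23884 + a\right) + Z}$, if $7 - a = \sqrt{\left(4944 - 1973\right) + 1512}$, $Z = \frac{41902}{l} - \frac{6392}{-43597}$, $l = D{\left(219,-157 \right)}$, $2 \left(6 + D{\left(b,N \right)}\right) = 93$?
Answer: $\frac{310836296562322239}{7747776234348930188062} + \frac{12470482261449 \sqrt{4483}}{7747776234348930188062} \approx 4.0227 \cdot 10^{-5}$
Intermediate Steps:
$D{\left(b,N \right)} = \frac{81}{2}$ ($D{\left(b,N \right)} = -6 + \frac{1}{2} \cdot 93 = -6 + \frac{93}{2} = \frac{81}{2}$)
$l = \frac{81}{2} \approx 40.5$
$Z = \frac{3654120740}{3531357}$ ($Z = \frac{41902}{\frac{81}{2}} - \frac{6392}{-43597} = 41902 \cdot \frac{2}{81} - - \frac{6392}{43597} = \frac{83804}{81} + \frac{6392}{43597} = \frac{3654120740}{3531357} \approx 1034.8$)
$a = 7 - \sqrt{4483}$ ($a = 7 - \sqrt{\left(4944 - 1973\right) + 1512} = 7 - \sqrt{2971 + 1512} = 7 - \sqrt{4483} \approx -59.955$)
$\frac{1}{\left(23884 + a\right) + Z} = \frac{1}{\left(23884 + \left(7 - \sqrt{4483}\right)\right) + \frac{3654120740}{3531357}} = \frac{1}{\left(23891 - \sqrt{4483}\right) + \frac{3654120740}{3531357}} = \frac{1}{\frac{88021770827}{3531357} - \sqrt{4483}}$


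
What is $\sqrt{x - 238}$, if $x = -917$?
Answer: $i \sqrt{1155} \approx 33.985 i$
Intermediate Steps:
$\sqrt{x - 238} = \sqrt{-917 - 238} = \sqrt{-1155} = i \sqrt{1155}$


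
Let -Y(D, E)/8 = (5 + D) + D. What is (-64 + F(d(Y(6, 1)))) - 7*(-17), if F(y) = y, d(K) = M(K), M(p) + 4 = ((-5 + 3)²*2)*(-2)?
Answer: 35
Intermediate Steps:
M(p) = -20 (M(p) = -4 + ((-5 + 3)²*2)*(-2) = -4 + ((-2)²*2)*(-2) = -4 + (4*2)*(-2) = -4 + 8*(-2) = -4 - 16 = -20)
Y(D, E) = -40 - 16*D (Y(D, E) = -8*((5 + D) + D) = -8*(5 + 2*D) = -40 - 16*D)
d(K) = -20
(-64 + F(d(Y(6, 1)))) - 7*(-17) = (-64 - 20) - 7*(-17) = -84 + 119 = 35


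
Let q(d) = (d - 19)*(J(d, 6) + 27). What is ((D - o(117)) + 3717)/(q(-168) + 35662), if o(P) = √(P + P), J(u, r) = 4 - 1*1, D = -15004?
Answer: -11287/30052 - 3*√26/30052 ≈ -0.37609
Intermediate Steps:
J(u, r) = 3 (J(u, r) = 4 - 1 = 3)
q(d) = -570 + 30*d (q(d) = (d - 19)*(3 + 27) = (-19 + d)*30 = -570 + 30*d)
o(P) = √2*√P (o(P) = √(2*P) = √2*√P)
((D - o(117)) + 3717)/(q(-168) + 35662) = ((-15004 - √2*√117) + 3717)/((-570 + 30*(-168)) + 35662) = ((-15004 - √2*3*√13) + 3717)/((-570 - 5040) + 35662) = ((-15004 - 3*√26) + 3717)/(-5610 + 35662) = ((-15004 - 3*√26) + 3717)/30052 = (-11287 - 3*√26)*(1/30052) = -11287/30052 - 3*√26/30052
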